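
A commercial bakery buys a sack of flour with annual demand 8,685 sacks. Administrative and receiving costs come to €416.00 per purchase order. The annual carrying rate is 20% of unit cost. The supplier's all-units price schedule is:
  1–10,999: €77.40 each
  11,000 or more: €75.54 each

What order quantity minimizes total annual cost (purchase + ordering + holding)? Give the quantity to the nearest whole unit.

Q* ≈ 683 sacks

Holding cost per unit per year at price C is H = 0.20·C.
Evaluate total cost at each tier's feasible EOQ or, if the EOQ is below the tier, at the tier's minimum quantity.
EOQ at €77.40 = 683.2 (feasible in tier 1): TC = 8,685×€77.40 + (8,685/683.2)×416 + (683.2/2)×0.20×€77.40 = €682,795.26.
EOQ at €75.54 = 691.6 < 11000, so use break Q=11000: TC = 8,685×€75.54 + (8,685/11000.0)×416 + (11000.0/2)×0.20×€75.54 = €739,487.35.
Lowest total cost is €682,795.26 at Q = 683.2.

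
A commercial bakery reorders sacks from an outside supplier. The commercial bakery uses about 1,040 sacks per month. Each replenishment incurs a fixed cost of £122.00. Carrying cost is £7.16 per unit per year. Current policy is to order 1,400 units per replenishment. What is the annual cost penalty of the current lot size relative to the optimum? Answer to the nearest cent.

Extra cost ≈ £1,430.17 per year

Annual demand D = 1,040 × 12 = 12,480.
EOQ = √(2DS/H) = √(2 × 12,480 × 122 / 7.16) ≈ 652.15.
Cost at Q* = (D/Q*)S + (Q*/2)H = √(2DSH) ≈ £4,669.37.
Cost at Q = 1,400: (12,480/1,400)×122 + (1,400/2)×7.16 = £1,087.54 + £5,012.00 = £6,099.54.
Excess = £6,099.54 − £4,669.37 = £1,430.17.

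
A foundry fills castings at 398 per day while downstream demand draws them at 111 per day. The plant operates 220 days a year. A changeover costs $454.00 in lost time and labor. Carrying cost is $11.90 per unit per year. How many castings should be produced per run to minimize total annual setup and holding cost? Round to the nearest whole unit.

Q* ≈ 1,607 castings

Annual demand D = 111 × 220 = 24,420.
Production build-up factor (1 − d/p) = 1 − 111/398 = 0.7211.
Q* = √(2DS / (H(1 − d/p))) = √(2 × 24,420 × 454 / (11.9 × 0.7211)).
= √(22,173,360 / 8.5812) ≈ 1607.470.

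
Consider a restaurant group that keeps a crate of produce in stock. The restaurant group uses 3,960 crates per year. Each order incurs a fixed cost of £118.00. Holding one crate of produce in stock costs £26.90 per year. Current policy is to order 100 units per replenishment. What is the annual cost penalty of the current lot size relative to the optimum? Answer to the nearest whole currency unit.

EOQ = √(2DS/H) = √(2 × 3,960 × 118 / 26.9) ≈ 186.39.
Cost at Q* = (D/Q*)S + (Q*/2)H = √(2DSH) ≈ £5,013.95.
Cost at Q = 100: (3,960/100)×118 + (100/2)×26.9 = £4,672.80 + £1,345.00 = £6,017.80.
Excess = £6,017.80 − £5,013.95 = £1,003.85.

Extra cost ≈ £1,004 per year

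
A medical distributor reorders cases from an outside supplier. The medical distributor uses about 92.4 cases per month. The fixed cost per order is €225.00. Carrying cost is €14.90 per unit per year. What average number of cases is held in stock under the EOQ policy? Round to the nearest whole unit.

Annual demand D = 92.4 × 12 = 1,108.8.
EOQ = √(2DS/H) = √(2 × 1,108.8 × 225 / 14.9) ≈ 183.00.
Average inventory = Q*/2 ≈ 183.00 / 2 = 91.498.

Average inventory ≈ 91 cases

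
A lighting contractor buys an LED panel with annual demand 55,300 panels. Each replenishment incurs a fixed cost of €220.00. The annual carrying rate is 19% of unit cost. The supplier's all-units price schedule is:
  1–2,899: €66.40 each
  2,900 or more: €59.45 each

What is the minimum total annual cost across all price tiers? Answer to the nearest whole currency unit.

Holding cost per unit per year at price C is H = 0.19·C.
Candidates are each tier's EOQ (if it falls in that tier) and each price-break quantity.
EOQ at €66.40 = 1388.8 (feasible in tier 1): TC = 55,300×€66.40 + (55,300/1388.8)×220 + (1388.8/2)×0.19×€66.40 = €3,689,440.63.
EOQ at €59.45 = 1467.7 < 2900, so use break Q=2900: TC = 55,300×€59.45 + (55,300/2900.0)×220 + (2900.0/2)×0.19×€59.45 = €3,308,158.65.
Lowest total cost among the candidates is at Q = 2900.0.

TC* ≈ €3,308,159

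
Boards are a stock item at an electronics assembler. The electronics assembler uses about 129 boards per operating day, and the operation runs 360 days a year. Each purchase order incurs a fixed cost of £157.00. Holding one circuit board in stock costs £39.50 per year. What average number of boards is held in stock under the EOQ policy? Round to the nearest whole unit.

Annual demand D = 129 × 360 = 46,440.
Q* = √(2DS/H) = √(2 × 46,440 × 157 / 39.5) ≈ 607.59.
Average inventory = Q*/2 ≈ 607.59 / 2 = 303.796.

Average inventory ≈ 304 boards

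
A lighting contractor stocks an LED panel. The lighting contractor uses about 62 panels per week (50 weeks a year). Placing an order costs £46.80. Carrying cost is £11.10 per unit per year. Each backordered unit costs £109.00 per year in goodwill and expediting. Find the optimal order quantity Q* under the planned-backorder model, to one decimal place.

Annual demand D = 62 × 50 = 3,100.
With planned backorders, Q* = √(2DS/H) · √((H+B)/B).
√(2DS/H) = √(2 × 3,100 × 46.8 / 11.1) = 161.680.
√((H+B)/B) = √((11.1+109)/109) = 1.0497.
Q* ≈ 169.713.

Q* ≈ 169.7 panels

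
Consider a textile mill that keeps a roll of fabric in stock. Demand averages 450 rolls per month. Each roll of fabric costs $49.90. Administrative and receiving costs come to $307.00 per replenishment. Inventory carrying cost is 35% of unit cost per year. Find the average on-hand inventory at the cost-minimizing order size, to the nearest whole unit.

Average inventory ≈ 218 rolls

Annual demand D = 450 × 12 = 5,400.
Holding cost H = 0.35 × $49.90 = $17.4650 per unit per year.
Q* = √(2DS/H) = √(2 × 5,400 × 307 / 17.465) ≈ 435.71.
Average inventory = Q*/2 ≈ 435.71 / 2 = 217.855.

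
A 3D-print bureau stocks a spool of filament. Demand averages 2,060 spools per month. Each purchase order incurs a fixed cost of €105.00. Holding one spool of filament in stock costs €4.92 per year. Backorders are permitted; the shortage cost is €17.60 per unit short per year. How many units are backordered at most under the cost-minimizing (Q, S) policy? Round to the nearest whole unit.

S* ≈ 254 spools

Annual demand D = 2,060 × 12 = 24,720.
With planned backorders, Q* = √(2DS/H) · √((H+B)/B).
√(2DS/H) = √(2 × 24,720 × 105 / 4.92) = 1027.191.
√((H+B)/B) = √((4.92+17.6)/17.6) = 1.1312.
Q* ≈ 1161.928.
S* = Q* · H/(H+B) = 1161.928 × 4.92/22.52 ≈ 253.849.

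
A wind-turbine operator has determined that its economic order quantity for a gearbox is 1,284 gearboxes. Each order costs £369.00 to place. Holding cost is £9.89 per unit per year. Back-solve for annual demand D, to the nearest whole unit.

D ≈ 22,094 gearboxes per year

The basic EOQ model gives Q* = √(2DS/H); rearrange for the unknown.
From Q* = √(2DS/H): D = Q*²H / (2S) = 1,284² × 9.89 / (2 × 369) = 22093.778.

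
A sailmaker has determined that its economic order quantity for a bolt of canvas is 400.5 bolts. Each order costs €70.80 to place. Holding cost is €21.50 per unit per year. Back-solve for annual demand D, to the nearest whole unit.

Squaring Q* = √(2DS/H) gives Q*² = 2DS/H.
From Q* = √(2DS/H): D = Q*²H / (2S) = 400.5² × 21.5 / (2 × 70.8) = 24354.558.

D ≈ 24,355 bolts per year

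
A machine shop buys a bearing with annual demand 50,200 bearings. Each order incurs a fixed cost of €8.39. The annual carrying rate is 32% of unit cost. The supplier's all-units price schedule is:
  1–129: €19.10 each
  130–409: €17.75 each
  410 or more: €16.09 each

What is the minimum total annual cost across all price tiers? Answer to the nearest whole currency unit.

TC* ≈ €809,801

Holding cost per unit per year at price C is H = 0.32·C.
Evaluate total cost at each tier's feasible EOQ or, if the EOQ is below the tier, at the tier's minimum quantity.
Tier 1 (€19.10): EOQ = 371.2 exceeds tier's upper bound 129, so this tier is dominated.
EOQ at €17.75 = 385.1 (feasible in tier 2): TC = 50,200×€17.75 + (50,200/385.1)×8.39 + (385.1/2)×0.32×€17.75 = €893,237.37.
EOQ at €16.09 = 404.5 < 410, so use break Q=410: TC = 50,200×€16.09 + (50,200/410.0)×8.39 + (410.0/2)×0.32×€16.09 = €809,800.77.
Lowest total cost among the candidates is at Q = 410.0.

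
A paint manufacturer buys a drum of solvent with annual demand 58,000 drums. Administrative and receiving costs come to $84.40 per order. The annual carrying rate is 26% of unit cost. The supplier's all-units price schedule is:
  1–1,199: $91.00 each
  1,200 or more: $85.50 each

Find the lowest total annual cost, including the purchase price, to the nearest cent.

TC* ≈ $4,976,417.33

Holding cost per unit per year at price C is H = 0.26·C.
Candidates are each tier's EOQ (if it falls in that tier) and each price-break quantity.
EOQ at $91.00 = 643.3 (feasible in tier 1): TC = 58,000×$91.00 + (58,000/643.3)×84.4 + (643.3/2)×0.26×$91.00 = $5,293,219.75.
EOQ at $85.50 = 663.6 < 1200, so use break Q=1200: TC = 58,000×$85.50 + (58,000/1200.0)×84.4 + (1200.0/2)×0.26×$85.50 = $4,976,417.33.
Lowest total cost among the candidates is at Q = 1200.0.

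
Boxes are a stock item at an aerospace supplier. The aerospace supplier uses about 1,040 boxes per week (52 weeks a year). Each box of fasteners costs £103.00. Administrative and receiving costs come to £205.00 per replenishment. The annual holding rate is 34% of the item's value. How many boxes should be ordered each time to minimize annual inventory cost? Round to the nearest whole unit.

Q* ≈ 796 boxes

Annual demand D = 1,040 × 52 = 54,080.
Holding cost H = 0.34 × £103.00 = £35.0200 per unit per year.
EOQ = √(2DS / H) = √(2 × 54,080 × 205 / 35.02).
= √(22,172,800 / 35.02) = √633,146.7733 ≈ 795.705.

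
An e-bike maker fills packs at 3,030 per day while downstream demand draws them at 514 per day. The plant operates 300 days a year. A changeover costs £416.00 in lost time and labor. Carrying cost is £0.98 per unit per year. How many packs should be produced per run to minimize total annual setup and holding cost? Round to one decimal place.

Q* ≈ 12,556.2 packs

Annual demand D = 514 × 300 = 154,200.
Production build-up factor (1 − d/p) = 1 − 514/3,030 = 0.8304.
Q* = √(2DS / (H(1 − d/p))) = √(2 × 154,200 × 416 / (0.98 × 0.8304)).
= √(128,294,400 / 0.8138) ≈ 12556.159.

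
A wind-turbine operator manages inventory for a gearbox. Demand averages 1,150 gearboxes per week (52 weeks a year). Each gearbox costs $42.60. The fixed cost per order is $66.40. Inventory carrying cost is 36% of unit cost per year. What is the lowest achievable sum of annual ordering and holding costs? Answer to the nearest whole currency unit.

Annual demand D = 1,150 × 52 = 59,800.
Holding cost H = 0.36 × $42.60 = $15.3360 per unit per year.
Q* = √(2DS/H) = √(2 × 59,800 × 66.4 / 15.336) ≈ 719.60.
At the optimum the two cost components are equal, so total cost = 2·(Q*/2)H = Q*·H.
Minimum total = √(2DSH) = √(2 × 59,800 × 66.4 × 15.336) ≈ 11035.847.

TC* ≈ $11,036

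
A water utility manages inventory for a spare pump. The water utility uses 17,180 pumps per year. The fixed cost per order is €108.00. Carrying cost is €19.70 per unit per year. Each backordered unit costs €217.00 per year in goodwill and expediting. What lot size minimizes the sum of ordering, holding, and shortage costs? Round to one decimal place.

Q* ≈ 453.3 pumps

With planned backorders, Q* = √(2DS/H) · √((H+B)/B).
√(2DS/H) = √(2 × 17,180 × 108 / 19.7) = 434.016.
√((H+B)/B) = √((19.7+217)/217) = 1.0444.
Q* ≈ 453.288.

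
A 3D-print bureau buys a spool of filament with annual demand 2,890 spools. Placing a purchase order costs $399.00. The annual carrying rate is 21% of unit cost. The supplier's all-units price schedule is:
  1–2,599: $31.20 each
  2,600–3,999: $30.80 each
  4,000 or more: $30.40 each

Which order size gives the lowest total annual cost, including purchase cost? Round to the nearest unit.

Q* ≈ 593 spools

Holding cost per unit per year at price C is H = 0.21·C.
Candidates are each tier's EOQ (if it falls in that tier) and each price-break quantity.
EOQ at $31.20 = 593.3 (feasible in tier 1): TC = 2,890×$31.20 + (2,890/593.3)×399 + (593.3/2)×0.21×$31.20 = $94,055.20.
EOQ at $30.80 = 597.1 < 2600, so use break Q=2600: TC = 2,890×$30.80 + (2,890/2600.0)×399 + (2600.0/2)×0.21×$30.80 = $97,863.90.
EOQ at $30.40 = 601.0 < 4000, so use break Q=4000: TC = 2,890×$30.40 + (2,890/4000.0)×399 + (4000.0/2)×0.21×$30.40 = $100,912.28.
Lowest total cost is $94,055.20 at Q = 593.3.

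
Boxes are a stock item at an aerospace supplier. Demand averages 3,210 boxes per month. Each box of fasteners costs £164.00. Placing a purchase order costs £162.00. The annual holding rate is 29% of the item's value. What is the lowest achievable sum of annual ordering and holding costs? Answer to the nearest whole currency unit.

TC* ≈ £24,363

Annual demand D = 3,210 × 12 = 38,520.
Holding cost H = 0.29 × £164.00 = £47.5600 per unit per year.
The optimal lot size = √(2DS/H) = √(2 × 38,520 × 162 / 47.56) ≈ 512.27.
At Q*, ordering cost (D/Q*)S equals holding cost (Q*/2)H, each = √(DSH/2).
Minimum total = √(2DSH) = √(2 × 38,520 × 162 × 47.56) ≈ 24363.325.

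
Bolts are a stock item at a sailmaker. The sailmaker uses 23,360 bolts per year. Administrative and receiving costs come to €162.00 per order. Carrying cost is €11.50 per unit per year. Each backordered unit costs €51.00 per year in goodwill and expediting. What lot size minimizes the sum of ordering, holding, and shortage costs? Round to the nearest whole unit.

Q* ≈ 898 bolts

With planned backorders, Q* = √(2DS/H) · √((H+B)/B).
√(2DS/H) = √(2 × 23,360 × 162 / 11.5) = 811.260.
√((H+B)/B) = √((11.5+51)/51) = 1.1070.
Q* ≈ 898.080.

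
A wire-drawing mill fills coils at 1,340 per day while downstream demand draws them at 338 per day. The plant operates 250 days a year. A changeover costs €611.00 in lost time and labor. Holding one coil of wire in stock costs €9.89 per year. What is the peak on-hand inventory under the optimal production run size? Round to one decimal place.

Annual demand D = 338 × 250 = 84,500.
Production build-up factor (1 − d/p) = 1 − 338/1,340 = 0.7478.
Q* = √(2DS / (H(1 − d/p))) = √(2 × 84,500 × 611 / (9.89 × 0.7478)).
= √(103,259,000 / 7.3954) ≈ 3736.667.
Maximum inventory = Q*(1 − d/p) = 3736.667 × 0.7478 ≈ 2794.134.

I_max ≈ 2,794.1 coils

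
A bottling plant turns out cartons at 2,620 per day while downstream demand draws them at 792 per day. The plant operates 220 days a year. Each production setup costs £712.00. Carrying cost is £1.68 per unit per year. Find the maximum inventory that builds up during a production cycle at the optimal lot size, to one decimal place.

Annual demand D = 792 × 220 = 174,240.
Production build-up factor (1 − d/p) = 1 − 792/2,620 = 0.6977.
Q* = √(2DS / (H(1 − d/p))) = √(2 × 174,240 × 712 / (1.68 × 0.6977)).
= √(248,117,760 / 1.1722) ≈ 14549.124.
Maximum inventory = Q*(1 − d/p) = 14549.124 × 0.6977 ≈ 10151.068.

I_max ≈ 10,151.1 cartons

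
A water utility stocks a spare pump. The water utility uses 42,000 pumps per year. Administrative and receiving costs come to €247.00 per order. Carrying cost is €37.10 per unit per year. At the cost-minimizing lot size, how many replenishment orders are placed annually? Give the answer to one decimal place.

Q* = √(2DS/H) = √(2 × 42,000 × 247 / 37.1) ≈ 747.83.
Orders per year = D / Q* = 42,000 / 747.83 ≈ 56.163.

N ≈ 56.2 orders per year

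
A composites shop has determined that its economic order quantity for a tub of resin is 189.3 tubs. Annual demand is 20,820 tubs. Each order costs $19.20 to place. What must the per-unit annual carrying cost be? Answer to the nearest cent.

Invert the EOQ relation Q*² = 2DS/H.
From Q* = √(2DS/H): H = 2DS / Q*² = 2 × 20,820 × 19.2 / 189.3² = 22.3106.

H ≈ $22.31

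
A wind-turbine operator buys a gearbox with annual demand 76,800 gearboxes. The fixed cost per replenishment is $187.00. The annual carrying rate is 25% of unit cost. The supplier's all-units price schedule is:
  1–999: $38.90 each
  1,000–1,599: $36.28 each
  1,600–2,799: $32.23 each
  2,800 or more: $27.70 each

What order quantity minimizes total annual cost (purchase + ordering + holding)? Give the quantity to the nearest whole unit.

Q* ≈ 2,800 gearboxes

Holding cost per unit per year at price C is H = 0.25·C.
Candidates are each tier's EOQ (if it falls in that tier) and each price-break quantity.
Tier 1 ($38.90): EOQ = 1718.6 exceeds tier's upper bound 999, so this tier is dominated.
Tier 2 ($36.28): EOQ = 1779.6 exceeds tier's upper bound 1599, so this tier is dominated.
EOQ at $32.23 = 1888.1 (feasible in tier 3): TC = 76,800×$32.23 + (76,800/1888.1)×187 + (1888.1/2)×0.25×$32.23 = $2,490,477.06.
EOQ at $27.70 = 2036.6 < 2800, so use break Q=2800: TC = 76,800×$27.70 + (76,800/2800.0)×187 + (2800.0/2)×0.25×$27.70 = $2,142,184.14.
Lowest total cost is $2,142,184.14 at Q = 2800.0.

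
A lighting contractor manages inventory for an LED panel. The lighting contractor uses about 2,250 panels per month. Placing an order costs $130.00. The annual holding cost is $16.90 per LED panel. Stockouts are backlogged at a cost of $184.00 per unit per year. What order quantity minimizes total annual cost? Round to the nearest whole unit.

Q* ≈ 673 panels

Annual demand D = 2,250 × 12 = 27,000.
With planned backorders, Q* = √(2DS/H) · √((H+B)/B).
√(2DS/H) = √(2 × 27,000 × 130 / 16.9) = 644.503.
√((H+B)/B) = √((16.9+184)/184) = 1.0449.
Q* ≈ 673.451.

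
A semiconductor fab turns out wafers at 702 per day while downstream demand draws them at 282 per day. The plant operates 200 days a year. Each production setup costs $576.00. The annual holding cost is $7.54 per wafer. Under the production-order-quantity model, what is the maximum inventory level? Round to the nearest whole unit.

I_max ≈ 2,271 wafers

Annual demand D = 282 × 200 = 56,400.
Production build-up factor (1 − d/p) = 1 − 282/702 = 0.5983.
Q* = √(2DS / (H(1 − d/p))) = √(2 × 56,400 × 576 / (7.54 × 0.5983)).
= √(64,972,800 / 4.5111) ≈ 3795.107.
Maximum inventory = Q*(1 − d/p) = 3795.107 × 0.5983 ≈ 2270.577.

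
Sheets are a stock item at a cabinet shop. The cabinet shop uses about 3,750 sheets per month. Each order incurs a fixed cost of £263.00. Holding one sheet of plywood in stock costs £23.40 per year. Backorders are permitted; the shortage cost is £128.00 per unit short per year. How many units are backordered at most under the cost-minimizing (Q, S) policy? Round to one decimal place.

S* ≈ 169.1 sheets

Annual demand D = 3,750 × 12 = 45,000.
With planned backorders, Q* = √(2DS/H) · √((H+B)/B).
√(2DS/H) = √(2 × 45,000 × 263 / 23.4) = 1005.753.
√((H+B)/B) = √((23.4+128)/128) = 1.0876.
Q* ≈ 1093.828.
S* = Q* · H/(H+B) = 1093.828 × 23.4/151.4 ≈ 169.059.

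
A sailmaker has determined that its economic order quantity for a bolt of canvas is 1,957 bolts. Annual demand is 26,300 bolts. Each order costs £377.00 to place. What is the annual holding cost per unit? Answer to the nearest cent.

H ≈ £5.18

Squaring Q* = √(2DS/H) gives Q*² = 2DS/H.
From Q* = √(2DS/H): H = 2DS / Q*² = 2 × 26,300 × 377 / 1,957² = 5.1778.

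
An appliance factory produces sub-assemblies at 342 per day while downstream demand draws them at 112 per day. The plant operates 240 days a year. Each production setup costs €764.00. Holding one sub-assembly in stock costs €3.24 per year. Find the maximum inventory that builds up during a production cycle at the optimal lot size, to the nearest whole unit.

I_max ≈ 2,920 sub-assemblies

Annual demand D = 112 × 240 = 26,880.
Production build-up factor (1 − d/p) = 1 − 112/342 = 0.6725.
Q* = √(2DS / (H(1 − d/p))) = √(2 × 26,880 × 764 / (3.24 × 0.6725)).
= √(41,072,640 / 2.1789) ≈ 4341.631.
Maximum inventory = Q*(1 − d/p) = 4341.631 × 0.6725 ≈ 2919.811.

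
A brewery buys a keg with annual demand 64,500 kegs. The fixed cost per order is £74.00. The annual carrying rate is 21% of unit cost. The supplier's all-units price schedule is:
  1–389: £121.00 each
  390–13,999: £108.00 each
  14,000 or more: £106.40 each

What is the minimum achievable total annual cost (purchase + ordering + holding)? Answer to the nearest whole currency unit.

TC* ≈ £6,980,714

Holding cost per unit per year at price C is H = 0.21·C.
Evaluate total cost at each tier's feasible EOQ or, if the EOQ is below the tier, at the tier's minimum quantity.
Tier 1 (£121.00): EOQ = 612.9 exceeds tier's upper bound 389, so this tier is dominated.
EOQ at £108.00 = 648.8 (feasible in tier 2): TC = 64,500×£108.00 + (64,500/648.8)×74 + (648.8/2)×0.21×£108.00 = £6,980,714.05.
EOQ at £106.40 = 653.6 < 14000, so use break Q=14000: TC = 64,500×£106.40 + (64,500/14000.0)×74 + (14000.0/2)×0.21×£106.40 = £7,019,548.93.
Lowest total cost among the candidates is at Q = 648.8.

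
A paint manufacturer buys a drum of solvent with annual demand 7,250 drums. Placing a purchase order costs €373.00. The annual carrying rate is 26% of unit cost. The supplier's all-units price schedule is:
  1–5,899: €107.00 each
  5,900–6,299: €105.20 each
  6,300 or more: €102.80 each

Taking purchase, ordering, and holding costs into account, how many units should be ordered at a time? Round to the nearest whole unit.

Holding cost per unit per year at price C is H = 0.26·C.
Candidates are each tier's EOQ (if it falls in that tier) and each price-break quantity.
EOQ at €107.00 = 440.9 (feasible in tier 1): TC = 7,250×€107.00 + (7,250/440.9)×373 + (440.9/2)×0.26×€107.00 = €788,016.40.
EOQ at €105.20 = 444.7 < 5900, so use break Q=5900: TC = 7,250×€105.20 + (7,250/5900.0)×373 + (5900.0/2)×0.26×€105.20 = €843,846.75.
EOQ at €102.80 = 449.8 < 6300, so use break Q=6300: TC = 7,250×€102.80 + (7,250/6300.0)×373 + (6300.0/2)×0.26×€102.80 = €829,922.45.
Lowest total cost is €788,016.40 at Q = 440.9.

Q* ≈ 441 drums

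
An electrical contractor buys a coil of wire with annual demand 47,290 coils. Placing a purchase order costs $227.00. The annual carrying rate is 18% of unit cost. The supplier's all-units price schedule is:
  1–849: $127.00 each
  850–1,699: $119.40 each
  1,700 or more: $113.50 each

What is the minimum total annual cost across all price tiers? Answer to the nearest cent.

Holding cost per unit per year at price C is H = 0.18·C.
Candidates are each tier's EOQ (if it falls in that tier) and each price-break quantity.
Tier 1 ($127.00): EOQ = 969.1 exceeds tier's upper bound 849, so this tier is dominated.
EOQ at $119.40 = 999.5 (feasible in tier 2): TC = 47,290×$119.40 + (47,290/999.5)×227 + (999.5/2)×0.18×$119.40 = $5,667,906.83.
EOQ at $113.50 = 1025.1 < 1700, so use break Q=1700: TC = 47,290×$113.50 + (47,290/1700.0)×227 + (1700.0/2)×0.18×$113.50 = $5,391,095.11.
Lowest total cost among the candidates is at Q = 1700.0.

TC* ≈ $5,391,095.11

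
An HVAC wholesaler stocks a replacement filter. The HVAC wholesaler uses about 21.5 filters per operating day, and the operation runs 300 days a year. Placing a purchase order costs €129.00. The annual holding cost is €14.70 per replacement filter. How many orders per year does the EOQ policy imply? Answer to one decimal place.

N ≈ 19.2 orders per year

Annual demand D = 21.5 × 300 = 6,450.
Q* = √(2DS/H) = √(2 × 6,450 × 129 / 14.7) ≈ 336.46.
Orders per year = D / Q* = 6,450 / 336.46 ≈ 19.170.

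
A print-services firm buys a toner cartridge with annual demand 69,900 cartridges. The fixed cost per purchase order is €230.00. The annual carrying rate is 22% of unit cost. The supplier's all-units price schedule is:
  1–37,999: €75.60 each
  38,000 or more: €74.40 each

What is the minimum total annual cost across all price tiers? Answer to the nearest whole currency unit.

Holding cost per unit per year at price C is H = 0.22·C.
Candidates are each tier's EOQ (if it falls in that tier) and each price-break quantity.
EOQ at €75.60 = 1390.4 (feasible in tier 1): TC = 69,900×€75.60 + (69,900/1390.4)×230 + (1390.4/2)×0.22×€75.60 = €5,307,565.43.
EOQ at €74.40 = 1401.6 < 38000, so use break Q=38000: TC = 69,900×€74.40 + (69,900/38000.0)×230 + (38000.0/2)×0.22×€74.40 = €5,511,975.08.
Lowest total cost among the candidates is at Q = 1390.4.

TC* ≈ €5,307,565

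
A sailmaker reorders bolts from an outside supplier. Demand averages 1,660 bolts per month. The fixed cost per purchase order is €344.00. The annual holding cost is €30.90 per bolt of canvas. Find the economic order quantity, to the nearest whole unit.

Q* ≈ 666 bolts

Annual demand D = 1,660 × 12 = 19,920.
EOQ = √(2DS / H) = √(2 × 19,920 × 344 / 30.9).
= √(13,704,960 / 30.9) = √443,526.2136 ≈ 665.978.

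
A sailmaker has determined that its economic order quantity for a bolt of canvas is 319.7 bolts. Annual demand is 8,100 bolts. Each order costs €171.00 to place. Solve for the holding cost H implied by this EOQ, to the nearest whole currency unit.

Squaring Q* = √(2DS/H) gives Q*² = 2DS/H.
From Q* = √(2DS/H): H = 2DS / Q*² = 2 × 8,100 × 171 / 319.7² = 27.1035.

H ≈ €27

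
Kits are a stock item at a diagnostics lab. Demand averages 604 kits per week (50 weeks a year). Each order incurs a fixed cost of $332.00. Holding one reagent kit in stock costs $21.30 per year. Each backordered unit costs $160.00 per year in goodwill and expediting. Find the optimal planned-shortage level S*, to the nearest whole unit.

S* ≈ 121 kits

Annual demand D = 604 × 50 = 30,200.
With planned backorders, Q* = √(2DS/H) · √((H+B)/B).
√(2DS/H) = √(2 × 30,200 × 332 / 21.3) = 970.281.
√((H+B)/B) = √((21.3+160)/160) = 1.0645.
Q* ≈ 1032.848.
S* = Q* · H/(H+B) = 1032.848 × 21.3/181.3 ≈ 121.344.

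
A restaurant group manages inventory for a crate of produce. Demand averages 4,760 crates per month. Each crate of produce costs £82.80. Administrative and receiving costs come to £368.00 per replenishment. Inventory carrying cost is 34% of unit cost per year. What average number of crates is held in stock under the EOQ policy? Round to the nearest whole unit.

Annual demand D = 4,760 × 12 = 57,120.
Holding cost H = 0.34 × £82.80 = £28.1520 per unit per year.
EOQ = √(2DS/H) = √(2 × 57,120 × 368 / 28.152) ≈ 1222.02.
Average inventory = Q*/2 ≈ 1222.02 / 2 = 611.010.

Average inventory ≈ 611 crates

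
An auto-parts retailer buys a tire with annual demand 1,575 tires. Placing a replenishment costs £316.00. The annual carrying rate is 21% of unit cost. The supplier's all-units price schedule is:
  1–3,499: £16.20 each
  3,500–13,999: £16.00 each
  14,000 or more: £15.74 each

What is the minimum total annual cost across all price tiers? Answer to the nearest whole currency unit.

TC* ≈ £27,355

Holding cost per unit per year at price C is H = 0.21·C.
Evaluate total cost at each tier's feasible EOQ or, if the EOQ is below the tier, at the tier's minimum quantity.
EOQ at £16.20 = 540.9 (feasible in tier 1): TC = 1,575×£16.20 + (1,575/540.9)×316 + (540.9/2)×0.21×£16.20 = £27,355.20.
EOQ at £16.00 = 544.3 < 3500, so use break Q=3500: TC = 1,575×£16.00 + (1,575/3500.0)×316 + (3500.0/2)×0.21×£16.00 = £31,222.20.
EOQ at £15.74 = 548.8 < 14000, so use break Q=14000: TC = 1,575×£15.74 + (1,575/14000.0)×316 + (14000.0/2)×0.21×£15.74 = £47,963.85.
Lowest total cost among the candidates is at Q = 540.9.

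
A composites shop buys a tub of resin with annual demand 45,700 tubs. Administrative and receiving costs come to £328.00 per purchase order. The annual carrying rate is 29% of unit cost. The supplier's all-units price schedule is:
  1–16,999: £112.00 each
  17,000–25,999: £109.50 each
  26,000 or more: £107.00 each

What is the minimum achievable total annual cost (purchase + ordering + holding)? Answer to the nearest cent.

Holding cost per unit per year at price C is H = 0.29·C.
Evaluate total cost at each tier's feasible EOQ or, if the EOQ is below the tier, at the tier's minimum quantity.
EOQ at £112.00 = 960.7 (feasible in tier 1): TC = 45,700×£112.00 + (45,700/960.7)×328 + (960.7/2)×0.29×£112.00 = £5,149,604.56.
EOQ at £109.50 = 971.6 < 17000, so use break Q=17000: TC = 45,700×£109.50 + (45,700/17000.0)×328 + (17000.0/2)×0.29×£109.50 = £5,274,949.24.
EOQ at £107.00 = 982.9 < 26000, so use break Q=26000: TC = 45,700×£107.00 + (45,700/26000.0)×328 + (26000.0/2)×0.29×£107.00 = £5,293,866.52.
Lowest total cost among the candidates is at Q = 960.7.

TC* ≈ £5,149,604.56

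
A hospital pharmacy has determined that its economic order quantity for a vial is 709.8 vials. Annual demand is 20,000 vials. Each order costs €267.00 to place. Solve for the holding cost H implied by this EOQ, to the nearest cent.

H ≈ €21.20

Squaring Q* = √(2DS/H) gives Q*² = 2DS/H.
From Q* = √(2DS/H): H = 2DS / Q*² = 2 × 20,000 × 267 / 709.8² = 21.1982.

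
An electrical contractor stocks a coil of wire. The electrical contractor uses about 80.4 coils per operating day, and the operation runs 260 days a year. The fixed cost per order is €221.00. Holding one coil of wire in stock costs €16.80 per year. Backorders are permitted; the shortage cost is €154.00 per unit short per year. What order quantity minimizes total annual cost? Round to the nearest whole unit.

Annual demand D = 80.4 × 260 = 20,904.
With planned backorders, Q* = √(2DS/H) · √((H+B)/B).
√(2DS/H) = √(2 × 20,904 × 221 / 16.8) = 741.603.
√((H+B)/B) = √((16.8+154)/154) = 1.0531.
Q* ≈ 781.007.

Q* ≈ 781 coils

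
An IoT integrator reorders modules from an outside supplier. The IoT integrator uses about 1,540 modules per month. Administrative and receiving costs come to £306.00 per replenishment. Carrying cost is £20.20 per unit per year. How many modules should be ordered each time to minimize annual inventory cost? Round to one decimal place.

Q* ≈ 748.3 modules

Annual demand D = 1,540 × 12 = 18,480.
EOQ = √(2DS / H) = √(2 × 18,480 × 306 / 20.2).
= √(11,309,760 / 20.2) = √559,889.1089 ≈ 748.257.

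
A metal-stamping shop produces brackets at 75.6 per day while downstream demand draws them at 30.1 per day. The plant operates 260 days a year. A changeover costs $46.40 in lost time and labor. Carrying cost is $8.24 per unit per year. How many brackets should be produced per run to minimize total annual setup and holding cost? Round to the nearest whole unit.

Annual demand D = 30.1 × 260 = 7,826.
Production build-up factor (1 − d/p) = 1 − 30.1/75.6 = 0.6019.
Q* = √(2DS / (H(1 − d/p))) = √(2 × 7,826 × 46.4 / (8.24 × 0.6019)).
= √(726,252.8 / 4.9593) ≈ 382.680.

Q* ≈ 383 brackets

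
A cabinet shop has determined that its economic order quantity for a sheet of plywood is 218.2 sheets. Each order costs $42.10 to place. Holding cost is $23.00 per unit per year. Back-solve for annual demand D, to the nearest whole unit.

Invert the EOQ relation Q*² = 2DS/H.
From Q* = √(2DS/H): D = Q*²H / (2S) = 218.2² × 23 / (2 × 42.1) = 13005.446.

D ≈ 13,005 sheets per year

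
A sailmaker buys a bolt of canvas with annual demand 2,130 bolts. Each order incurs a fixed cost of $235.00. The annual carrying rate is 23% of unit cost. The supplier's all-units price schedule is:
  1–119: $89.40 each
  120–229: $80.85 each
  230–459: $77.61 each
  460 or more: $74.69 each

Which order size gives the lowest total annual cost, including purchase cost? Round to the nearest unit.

Q* ≈ 460 bolts

Holding cost per unit per year at price C is H = 0.23·C.
Evaluate total cost at each tier's feasible EOQ or, if the EOQ is below the tier, at the tier's minimum quantity.
Tier 1 ($89.40): EOQ = 220.7 exceeds tier's upper bound 119, so this tier is dominated.
Tier 2 ($80.85): EOQ = 232.0 exceeds tier's upper bound 229, so this tier is dominated.
EOQ at $77.61 = 236.8 (feasible in tier 3): TC = 2,130×$77.61 + (2,130/236.8)×235 + (236.8/2)×0.23×$77.61 = $169,536.58.
EOQ at $74.69 = 241.4 < 460, so use break Q=460: TC = 2,130×$74.69 + (2,130/460.0)×235 + (460.0/2)×0.23×$74.69 = $164,128.95.
Lowest total cost is $164,128.95 at Q = 460.0.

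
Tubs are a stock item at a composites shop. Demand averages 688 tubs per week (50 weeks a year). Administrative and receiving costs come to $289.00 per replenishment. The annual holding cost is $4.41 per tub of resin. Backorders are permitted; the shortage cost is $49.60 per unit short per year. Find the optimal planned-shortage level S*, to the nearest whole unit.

Annual demand D = 688 × 50 = 34,400.
With planned backorders, Q* = √(2DS/H) · √((H+B)/B).
√(2DS/H) = √(2 × 34,400 × 289 / 4.41) = 2123.361.
√((H+B)/B) = √((4.41+49.6)/49.6) = 1.0435.
Q* ≈ 2215.747.
S* = Q* · H/(H+B) = 2215.747 × 4.41/54.01 ≈ 180.919.

S* ≈ 181 tubs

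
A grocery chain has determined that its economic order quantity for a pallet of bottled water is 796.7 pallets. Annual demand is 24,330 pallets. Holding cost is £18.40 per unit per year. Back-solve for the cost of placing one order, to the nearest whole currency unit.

The basic EOQ model gives Q* = √(2DS/H); rearrange for the unknown.
From Q* = √(2DS/H): S = Q*²H / (2D) = 796.7² × 18.4 / (2 × 24,330) = 240.0133.

S ≈ £240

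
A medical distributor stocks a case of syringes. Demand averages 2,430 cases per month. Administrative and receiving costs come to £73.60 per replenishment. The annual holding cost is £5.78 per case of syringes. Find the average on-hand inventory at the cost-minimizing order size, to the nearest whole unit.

Annual demand D = 2,430 × 12 = 29,160.
Q* = √(2DS/H) = √(2 × 29,160 × 73.6 / 5.78) ≈ 861.75.
Average inventory = Q*/2 ≈ 861.75 / 2 = 430.877.

Average inventory ≈ 431 cases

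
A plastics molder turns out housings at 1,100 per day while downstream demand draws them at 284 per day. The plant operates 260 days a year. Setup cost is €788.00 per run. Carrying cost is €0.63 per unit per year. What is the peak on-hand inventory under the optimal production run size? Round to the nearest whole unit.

Annual demand D = 284 × 260 = 73,840.
Production build-up factor (1 − d/p) = 1 − 284/1,100 = 0.7418.
Q* = √(2DS / (H(1 − d/p))) = √(2 × 73,840 × 788 / (0.63 × 0.7418)).
= √(116,371,840 / 0.4673) ≈ 15779.925.
Maximum inventory = Q*(1 − d/p) = 15779.925 × 0.7418 ≈ 11705.835.

I_max ≈ 11,706 housings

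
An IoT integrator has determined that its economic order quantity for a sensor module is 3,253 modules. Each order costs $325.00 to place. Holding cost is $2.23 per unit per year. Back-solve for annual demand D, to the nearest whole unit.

D ≈ 36,304 modules per year

The basic EOQ model gives Q* = √(2DS/H); rearrange for the unknown.
From Q* = √(2DS/H): D = Q*²H / (2S) = 3,253² × 2.23 / (2 × 325) = 36304.431.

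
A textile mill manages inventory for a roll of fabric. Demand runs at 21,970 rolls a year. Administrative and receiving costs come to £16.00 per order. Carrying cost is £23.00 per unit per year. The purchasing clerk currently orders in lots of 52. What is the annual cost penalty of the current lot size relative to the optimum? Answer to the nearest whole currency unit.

EOQ = √(2DS/H) = √(2 × 21,970 × 16 / 23) ≈ 174.83.
Cost at Q* = (D/Q*)S + (Q*/2)H = √(2DSH) ≈ £4,021.18.
Cost at Q = 52: (21,970/52)×16 + (52/2)×23 = £6,760.00 + £598.00 = £7,358.00.
Excess = £7,358.00 − £4,021.18 = £3,336.82.

Extra cost ≈ £3,337 per year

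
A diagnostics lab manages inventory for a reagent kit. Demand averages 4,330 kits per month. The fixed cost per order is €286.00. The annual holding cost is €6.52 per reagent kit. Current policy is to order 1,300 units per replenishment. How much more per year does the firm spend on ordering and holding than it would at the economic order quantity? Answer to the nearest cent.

Extra cost ≈ €1,748.65 per year

Annual demand D = 4,330 × 12 = 51,960.
EOQ = √(2DS/H) = √(2 × 51,960 × 286 / 6.52) ≈ 2135.05.
Cost at Q* = (D/Q*)S + (Q*/2)H = √(2DSH) ≈ €13,920.55.
Cost at Q = 1,300: (51,960/1,300)×286 + (1,300/2)×6.52 = €11,431.20 + €4,238.00 = €15,669.20.
Excess = €15,669.20 − €13,920.55 = €1,748.65.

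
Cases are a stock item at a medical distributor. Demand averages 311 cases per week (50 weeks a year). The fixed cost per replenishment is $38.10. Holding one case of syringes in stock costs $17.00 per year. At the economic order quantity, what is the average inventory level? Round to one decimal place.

Annual demand D = 311 × 50 = 15,550.
EOQ = √(2DS/H) = √(2 × 15,550 × 38.1 / 17) ≈ 264.01.
Average inventory = Q*/2 ≈ 264.01 / 2 = 132.004.

Average inventory ≈ 132.0 cases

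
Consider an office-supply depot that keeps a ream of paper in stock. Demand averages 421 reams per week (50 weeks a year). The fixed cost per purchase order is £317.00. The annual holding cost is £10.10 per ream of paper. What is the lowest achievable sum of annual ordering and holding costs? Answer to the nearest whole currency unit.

TC* ≈ £11,610

Annual demand D = 421 × 50 = 21,050.
The optimal lot size = √(2DS/H) = √(2 × 21,050 × 317 / 10.1) ≈ 1149.50.
At the optimum the two cost components are equal, so total cost = 2·(Q*/2)H = Q*·H.
Minimum total = √(2DSH) = √(2 × 21,050 × 317 × 10.1) ≈ 11609.977.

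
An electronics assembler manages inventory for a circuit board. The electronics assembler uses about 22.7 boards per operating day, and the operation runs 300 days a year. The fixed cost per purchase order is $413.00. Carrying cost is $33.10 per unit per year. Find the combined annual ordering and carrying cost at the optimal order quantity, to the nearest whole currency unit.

TC* ≈ $13,645

Annual demand D = 22.7 × 300 = 6,810.
The optimal lot size = √(2DS/H) = √(2 × 6,810 × 413 / 33.1) ≈ 412.24.
At the optimum the two cost components are equal, so total cost = 2·(Q*/2)H = Q*·H.
Minimum total = √(2DSH) = √(2 × 6,810 × 413 × 33.1) ≈ 13645.127.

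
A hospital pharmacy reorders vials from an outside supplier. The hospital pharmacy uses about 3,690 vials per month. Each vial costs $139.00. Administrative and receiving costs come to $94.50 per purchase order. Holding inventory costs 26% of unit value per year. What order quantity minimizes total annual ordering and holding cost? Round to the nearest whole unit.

Q* ≈ 481 vials

Annual demand D = 3,690 × 12 = 44,280.
Holding cost H = 0.26 × $139.00 = $36.1400 per unit per year.
EOQ = √(2DS / H) = √(2 × 44,280 × 94.5 / 36.14).
= √(8,368,920 / 36.14) = √231,569.4521 ≈ 481.217.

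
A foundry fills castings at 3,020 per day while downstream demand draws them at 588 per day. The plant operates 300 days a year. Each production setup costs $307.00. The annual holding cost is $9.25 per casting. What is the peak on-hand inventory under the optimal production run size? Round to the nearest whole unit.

Annual demand D = 588 × 300 = 176,400.
Production build-up factor (1 − d/p) = 1 − 588/3,020 = 0.8053.
Q* = √(2DS / (H(1 − d/p))) = √(2 × 176,400 × 307 / (9.25 × 0.8053)).
= √(108,309,600 / 7.449) ≈ 3813.154.
Maximum inventory = Q*(1 − d/p) = 3813.154 × 0.8053 ≈ 3070.725.

I_max ≈ 3,071 castings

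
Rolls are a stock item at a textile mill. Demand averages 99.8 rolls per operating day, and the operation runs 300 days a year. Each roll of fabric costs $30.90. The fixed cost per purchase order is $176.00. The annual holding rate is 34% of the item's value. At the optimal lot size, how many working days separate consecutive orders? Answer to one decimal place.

T ≈ 10.0 days

Annual demand D = 99.8 × 300 = 29,940.
Holding cost H = 0.34 × $30.90 = $10.5060 per unit per year.
Q* = √(2DS/H) = √(2 × 29,940 × 176 / 10.506) ≈ 1001.56.
Cycle time = Q*/D × 300 = 1001.56 / 29,940 × 300 ≈ 10.036 days.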